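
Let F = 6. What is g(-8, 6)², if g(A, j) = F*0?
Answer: 0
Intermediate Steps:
g(A, j) = 0 (g(A, j) = 6*0 = 0)
g(-8, 6)² = 0² = 0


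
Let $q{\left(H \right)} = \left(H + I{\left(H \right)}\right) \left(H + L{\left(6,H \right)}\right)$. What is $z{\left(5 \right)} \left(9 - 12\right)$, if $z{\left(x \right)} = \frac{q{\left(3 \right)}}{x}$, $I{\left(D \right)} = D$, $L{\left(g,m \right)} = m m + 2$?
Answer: $- \frac{252}{5} \approx -50.4$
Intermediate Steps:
$L{\left(g,m \right)} = 2 + m^{2}$ ($L{\left(g,m \right)} = m^{2} + 2 = 2 + m^{2}$)
$q{\left(H \right)} = 2 H \left(2 + H + H^{2}\right)$ ($q{\left(H \right)} = \left(H + H\right) \left(H + \left(2 + H^{2}\right)\right) = 2 H \left(2 + H + H^{2}\right)$)
$z{\left(x \right)} = \frac{84}{x}$ ($z{\left(x \right)} = \frac{2 \cdot 3 \left(2 + 3 + 3^{2}\right)}{x} = \frac{2 \cdot 3 \left(2 + 3 + 9\right)}{x} = \frac{2 \cdot 3 \cdot 14}{x} = \frac{84}{x}$)
$z{\left(5 \right)} \left(9 - 12\right) = \frac{84}{5} \left(9 - 12\right) = 84 \cdot \frac{1}{5} \left(-3\right) = \frac{84}{5} \left(-3\right) = - \frac{252}{5}$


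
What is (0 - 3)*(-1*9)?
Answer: 27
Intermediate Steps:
(0 - 3)*(-1*9) = -3*(-9) = 27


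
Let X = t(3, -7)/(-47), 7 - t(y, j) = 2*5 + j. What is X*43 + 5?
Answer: 63/47 ≈ 1.3404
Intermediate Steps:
t(y, j) = -3 - j (t(y, j) = 7 - (2*5 + j) = 7 - (10 + j) = 7 + (-10 - j) = -3 - j)
X = -4/47 (X = (-3 - 1*(-7))/(-47) = (-3 + 7)*(-1/47) = 4*(-1/47) = -4/47 ≈ -0.085106)
X*43 + 5 = -4/47*43 + 5 = -172/47 + 5 = 63/47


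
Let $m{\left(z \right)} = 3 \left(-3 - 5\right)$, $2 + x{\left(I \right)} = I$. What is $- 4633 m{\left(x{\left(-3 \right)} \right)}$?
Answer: $111192$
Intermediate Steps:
$x{\left(I \right)} = -2 + I$
$m{\left(z \right)} = -24$ ($m{\left(z \right)} = 3 \left(-8\right) = -24$)
$- 4633 m{\left(x{\left(-3 \right)} \right)} = \left(-4633\right) \left(-24\right) = 111192$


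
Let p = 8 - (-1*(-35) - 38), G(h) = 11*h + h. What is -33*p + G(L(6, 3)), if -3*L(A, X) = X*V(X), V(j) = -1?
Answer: -351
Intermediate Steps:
L(A, X) = X/3 (L(A, X) = -X*(-1)/3 = -(-1)*X/3 = X/3)
G(h) = 12*h
p = 11 (p = 8 - (35 - 38) = 8 - 1*(-3) = 8 + 3 = 11)
-33*p + G(L(6, 3)) = -33*11 + 12*((⅓)*3) = -363 + 12*1 = -363 + 12 = -351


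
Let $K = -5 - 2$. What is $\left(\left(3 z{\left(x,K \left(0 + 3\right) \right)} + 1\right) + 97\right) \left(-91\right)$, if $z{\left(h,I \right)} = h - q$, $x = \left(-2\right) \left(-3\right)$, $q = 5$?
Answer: $-9191$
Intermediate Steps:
$K = -7$ ($K = -5 - 2 = -7$)
$x = 6$
$z{\left(h,I \right)} = -5 + h$ ($z{\left(h,I \right)} = h - 5 = -5 + h$)
$\left(\left(3 z{\left(x,K \left(0 + 3\right) \right)} + 1\right) + 97\right) \left(-91\right) = \left(\left(3 \left(-5 + 6\right) + 1\right) + 97\right) \left(-91\right) = \left(\left(3 \cdot 1 + 1\right) + 97\right) \left(-91\right) = \left(\left(3 + 1\right) + 97\right) \left(-91\right) = \left(4 + 97\right) \left(-91\right) = 101 \left(-91\right) = -9191$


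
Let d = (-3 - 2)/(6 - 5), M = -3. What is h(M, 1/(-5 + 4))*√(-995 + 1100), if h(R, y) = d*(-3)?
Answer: 15*√105 ≈ 153.70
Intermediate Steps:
d = -5 (d = -5/1 = -5*1 = -5)
h(R, y) = 15 (h(R, y) = -5*(-3) = 15)
h(M, 1/(-5 + 4))*√(-995 + 1100) = 15*√(-995 + 1100) = 15*√105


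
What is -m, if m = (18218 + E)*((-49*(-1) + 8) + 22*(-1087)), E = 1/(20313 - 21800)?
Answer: 646290066405/1487 ≈ 4.3463e+8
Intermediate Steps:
E = -1/1487 (E = 1/(-1487) = -1/1487 ≈ -0.00067249)
m = -646290066405/1487 (m = (18218 - 1/1487)*((-49*(-1) + 8) + 22*(-1087)) = 27090165*((49 + 8) - 23914)/1487 = 27090165*(57 - 23914)/1487 = (27090165/1487)*(-23857) = -646290066405/1487 ≈ -4.3463e+8)
-m = -1*(-646290066405/1487) = 646290066405/1487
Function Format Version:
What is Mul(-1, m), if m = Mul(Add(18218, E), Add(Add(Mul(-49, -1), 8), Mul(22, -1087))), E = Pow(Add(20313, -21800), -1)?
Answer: Rational(646290066405, 1487) ≈ 4.3463e+8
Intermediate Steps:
E = Rational(-1, 1487) (E = Pow(-1487, -1) = Rational(-1, 1487) ≈ -0.00067249)
m = Rational(-646290066405, 1487) (m = Mul(Add(18218, Rational(-1, 1487)), Add(Add(Mul(-49, -1), 8), Mul(22, -1087))) = Mul(Rational(27090165, 1487), Add(Add(49, 8), -23914)) = Mul(Rational(27090165, 1487), Add(57, -23914)) = Mul(Rational(27090165, 1487), -23857) = Rational(-646290066405, 1487) ≈ -4.3463e+8)
Mul(-1, m) = Mul(-1, Rational(-646290066405, 1487)) = Rational(646290066405, 1487)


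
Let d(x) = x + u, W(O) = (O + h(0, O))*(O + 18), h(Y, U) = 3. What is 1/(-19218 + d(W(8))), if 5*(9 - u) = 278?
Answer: -5/94893 ≈ -5.2691e-5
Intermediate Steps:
u = -233/5 (u = 9 - 1/5*278 = 9 - 278/5 = -233/5 ≈ -46.600)
W(O) = (3 + O)*(18 + O) (W(O) = (O + 3)*(O + 18) = (3 + O)*(18 + O))
d(x) = -233/5 + x (d(x) = x - 233/5 = -233/5 + x)
1/(-19218 + d(W(8))) = 1/(-19218 + (-233/5 + (54 + 8**2 + 21*8))) = 1/(-19218 + (-233/5 + (54 + 64 + 168))) = 1/(-19218 + (-233/5 + 286)) = 1/(-19218 + 1197/5) = 1/(-94893/5) = -5/94893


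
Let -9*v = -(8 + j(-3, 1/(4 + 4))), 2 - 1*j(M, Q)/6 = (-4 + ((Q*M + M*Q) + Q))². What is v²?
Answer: 12020089/82944 ≈ 144.92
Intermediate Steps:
j(M, Q) = 12 - 6*(-4 + Q + 2*M*Q)² (j(M, Q) = 12 - 6*(-4 + ((Q*M + M*Q) + Q))² = 12 - 6*(-4 + ((M*Q + M*Q) + Q))² = 12 - 6*(-4 + (2*M*Q + Q))² = 12 - 6*(-4 + (Q + 2*M*Q))² = 12 - 6*(-4 + Q + 2*M*Q)²)
v = -3467/288 (v = -(-1)*(8 + (12 - 6*(-4 + 1/(4 + 4) + 2*(-3)/(4 + 4))²))/9 = -(-1)*(8 + (12 - 6*(-4 + 1/8 + 2*(-3)/8)²))/9 = -(-1)*(8 + (12 - 6*(-4 + ⅛ + 2*(-3)*(⅛))²))/9 = -(-1)*(8 + (12 - 6*(-4 + ⅛ - ¾)²))/9 = -(-1)*(8 + (12 - 6*(-37/8)²))/9 = -(-1)*(8 + (12 - 6*1369/64))/9 = -(-1)*(8 + (12 - 4107/32))/9 = -(-1)*(8 - 3723/32)/9 = -(-1)*(-3467)/(9*32) = -⅑*3467/32 = -3467/288 ≈ -12.038)
v² = (-3467/288)² = 12020089/82944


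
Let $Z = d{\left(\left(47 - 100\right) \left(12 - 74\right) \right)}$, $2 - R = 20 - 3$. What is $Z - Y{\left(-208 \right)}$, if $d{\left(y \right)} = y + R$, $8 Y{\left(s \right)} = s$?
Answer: $3297$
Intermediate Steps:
$R = -15$ ($R = 2 - \left(20 - 3\right) = 2 - 17 = -15$)
$Y{\left(s \right)} = \frac{s}{8}$
$d{\left(y \right)} = -15 + y$ ($d{\left(y \right)} = y - 15 = -15 + y$)
$Z = 3271$ ($Z = -15 + \left(47 - 100\right) \left(12 - 74\right) = -15 - -3286 = -15 + 3286 = 3271$)
$Z - Y{\left(-208 \right)} = 3271 - \frac{1}{8} \left(-208\right) = 3271 - -26 = 3271 + 26 = 3297$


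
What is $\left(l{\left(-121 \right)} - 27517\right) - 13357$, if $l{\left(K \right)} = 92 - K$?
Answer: $-40661$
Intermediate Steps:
$\left(l{\left(-121 \right)} - 27517\right) - 13357 = \left(\left(92 - -121\right) - 27517\right) - 13357 = \left(\left(92 + 121\right) - 27517\right) - 13357 = \left(213 - 27517\right) - 13357 = -27304 - 13357 = -40661$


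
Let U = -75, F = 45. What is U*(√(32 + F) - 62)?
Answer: 4650 - 75*√77 ≈ 3991.9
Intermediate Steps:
U*(√(32 + F) - 62) = -75*(√(32 + 45) - 62) = -75*(√77 - 62) = -75*(-62 + √77) = 4650 - 75*√77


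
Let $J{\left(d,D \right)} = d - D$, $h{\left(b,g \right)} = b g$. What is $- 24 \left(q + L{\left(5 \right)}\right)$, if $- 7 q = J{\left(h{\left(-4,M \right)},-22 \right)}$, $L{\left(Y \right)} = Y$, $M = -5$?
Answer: $24$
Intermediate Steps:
$q = -6$ ($q = - \frac{\left(-4\right) \left(-5\right) - -22}{7} = - \frac{20 + 22}{7} = \left(- \frac{1}{7}\right) 42 = -6$)
$- 24 \left(q + L{\left(5 \right)}\right) = - 24 \left(-6 + 5\right) = - 24 \left(-1\right) = \left(-1\right) \left(-24\right) = 24$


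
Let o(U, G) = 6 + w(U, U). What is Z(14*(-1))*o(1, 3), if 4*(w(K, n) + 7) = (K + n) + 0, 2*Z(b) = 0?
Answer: 0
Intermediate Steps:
Z(b) = 0 (Z(b) = (½)*0 = 0)
w(K, n) = -7 + K/4 + n/4 (w(K, n) = -7 + ((K + n) + 0)/4 = -7 + (K + n)/4 = -7 + (K/4 + n/4) = -7 + K/4 + n/4)
o(U, G) = -1 + U/2 (o(U, G) = 6 + (-7 + U/4 + U/4) = 6 + (-7 + U/2) = -1 + U/2)
Z(14*(-1))*o(1, 3) = 0*(-1 + (½)*1) = 0*(-1 + ½) = 0*(-½) = 0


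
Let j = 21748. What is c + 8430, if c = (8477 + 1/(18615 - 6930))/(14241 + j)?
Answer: 3545179303696/420531465 ≈ 8430.2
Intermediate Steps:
c = 99053746/420531465 (c = (8477 + 1/(18615 - 6930))/(14241 + 21748) = (8477 + 1/11685)/35989 = (8477 + 1/11685)*(1/35989) = (99053746/11685)*(1/35989) = 99053746/420531465 ≈ 0.23554)
c + 8430 = 99053746/420531465 + 8430 = 3545179303696/420531465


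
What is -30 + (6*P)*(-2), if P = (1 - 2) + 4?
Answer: -66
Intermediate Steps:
P = 3 (P = -1 + 4 = 3)
-30 + (6*P)*(-2) = -30 + (6*3)*(-2) = -30 + 18*(-2) = -30 - 36 = -66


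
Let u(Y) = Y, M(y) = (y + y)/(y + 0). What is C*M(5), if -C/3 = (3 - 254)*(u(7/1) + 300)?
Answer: 462342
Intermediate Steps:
M(y) = 2 (M(y) = (2*y)/y = 2)
C = 231171 (C = -3*(3 - 254)*(7/1 + 300) = -(-753)*(7*1 + 300) = -(-753)*(7 + 300) = -(-753)*307 = -3*(-77057) = 231171)
C*M(5) = 231171*2 = 462342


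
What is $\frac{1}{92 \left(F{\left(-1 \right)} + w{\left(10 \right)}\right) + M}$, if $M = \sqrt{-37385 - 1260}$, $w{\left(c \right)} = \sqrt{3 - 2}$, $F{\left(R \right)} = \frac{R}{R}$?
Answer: $\frac{184}{72501} - \frac{i \sqrt{38645}}{72501} \approx 0.0025379 - 0.0027115 i$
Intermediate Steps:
$F{\left(R \right)} = 1$
$w{\left(c \right)} = 1$ ($w{\left(c \right)} = \sqrt{1} = 1$)
$M = i \sqrt{38645}$ ($M = \sqrt{-38645} = i \sqrt{38645} \approx 196.58 i$)
$\frac{1}{92 \left(F{\left(-1 \right)} + w{\left(10 \right)}\right) + M} = \frac{1}{92 \left(1 + 1\right) + i \sqrt{38645}} = \frac{1}{92 \cdot 2 + i \sqrt{38645}} = \frac{1}{184 + i \sqrt{38645}}$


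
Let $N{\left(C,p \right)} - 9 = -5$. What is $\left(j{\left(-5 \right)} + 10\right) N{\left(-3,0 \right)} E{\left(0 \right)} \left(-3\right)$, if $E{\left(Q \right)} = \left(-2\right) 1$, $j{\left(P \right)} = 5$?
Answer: $360$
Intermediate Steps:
$N{\left(C,p \right)} = 4$ ($N{\left(C,p \right)} = 9 - 5 = 4$)
$E{\left(Q \right)} = -2$
$\left(j{\left(-5 \right)} + 10\right) N{\left(-3,0 \right)} E{\left(0 \right)} \left(-3\right) = \left(5 + 10\right) 4 \left(\left(-2\right) \left(-3\right)\right) = 15 \cdot 4 \cdot 6 = 60 \cdot 6 = 360$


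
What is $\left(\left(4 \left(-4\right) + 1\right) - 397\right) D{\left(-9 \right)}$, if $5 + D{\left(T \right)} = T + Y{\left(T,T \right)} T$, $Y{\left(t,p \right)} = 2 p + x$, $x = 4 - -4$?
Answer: $-31312$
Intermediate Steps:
$x = 8$ ($x = 4 + 4 = 8$)
$Y{\left(t,p \right)} = 8 + 2 p$ ($Y{\left(t,p \right)} = 2 p + 8 = 8 + 2 p$)
$D{\left(T \right)} = -5 + T + T \left(8 + 2 T\right)$ ($D{\left(T \right)} = -5 + \left(T + \left(8 + 2 T\right) T\right) = -5 + \left(T + T \left(8 + 2 T\right)\right) = -5 + T + T \left(8 + 2 T\right)$)
$\left(\left(4 \left(-4\right) + 1\right) - 397\right) D{\left(-9 \right)} = \left(\left(4 \left(-4\right) + 1\right) - 397\right) \left(-5 - 9 + 2 \left(-9\right) \left(4 - 9\right)\right) = \left(\left(-16 + 1\right) - 397\right) \left(-5 - 9 + 2 \left(-9\right) \left(-5\right)\right) = \left(-15 - 397\right) \left(-5 - 9 + 90\right) = \left(-412\right) 76 = -31312$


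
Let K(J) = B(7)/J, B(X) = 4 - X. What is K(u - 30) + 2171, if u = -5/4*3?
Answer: 97699/45 ≈ 2171.1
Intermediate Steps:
u = -15/4 (u = -5*¼*3 = -5/4*3 = -15/4 ≈ -3.7500)
K(J) = -3/J (K(J) = (4 - 1*7)/J = (4 - 7)/J = -3/J)
K(u - 30) + 2171 = -3/(-15/4 - 30) + 2171 = -3/(-135/4) + 2171 = -3*(-4/135) + 2171 = 4/45 + 2171 = 97699/45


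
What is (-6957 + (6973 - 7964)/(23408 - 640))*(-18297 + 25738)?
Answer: -1178639272447/22768 ≈ -5.1767e+7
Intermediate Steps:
(-6957 + (6973 - 7964)/(23408 - 640))*(-18297 + 25738) = (-6957 - 991/22768)*7441 = -158397967/22768*7441 = -1178639272447/22768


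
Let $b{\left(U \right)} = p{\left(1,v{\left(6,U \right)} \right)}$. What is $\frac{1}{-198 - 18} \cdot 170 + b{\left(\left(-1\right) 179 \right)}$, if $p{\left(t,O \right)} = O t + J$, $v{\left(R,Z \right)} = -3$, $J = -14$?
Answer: $- \frac{1921}{108} \approx -17.787$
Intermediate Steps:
$p{\left(t,O \right)} = -14 + O t$ ($p{\left(t,O \right)} = O t - 14 = -14 + O t$)
$b{\left(U \right)} = -17$ ($b{\left(U \right)} = -14 - 3 = -17$)
$\frac{1}{-198 - 18} \cdot 170 + b{\left(\left(-1\right) 179 \right)} = \frac{1}{-198 - 18} \cdot 170 - 17 = \frac{1}{-216} \cdot 170 - 17 = \left(- \frac{1}{216}\right) 170 - 17 = - \frac{85}{108} - 17 = - \frac{1921}{108}$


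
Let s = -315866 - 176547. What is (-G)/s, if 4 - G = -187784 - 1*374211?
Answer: 561999/492413 ≈ 1.1413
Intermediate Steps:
G = 561999 (G = 4 - (-187784 - 1*374211) = 4 - (-187784 - 374211) = 4 - 1*(-561995) = 4 + 561995 = 561999)
s = -492413
(-G)/s = -1*561999/(-492413) = -561999*(-1/492413) = 561999/492413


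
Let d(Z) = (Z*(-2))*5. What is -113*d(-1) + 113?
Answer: -1017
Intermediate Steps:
d(Z) = -10*Z (d(Z) = -2*Z*5 = -10*Z)
-113*d(-1) + 113 = -(-1130)*(-1) + 113 = -113*10 + 113 = -1130 + 113 = -1017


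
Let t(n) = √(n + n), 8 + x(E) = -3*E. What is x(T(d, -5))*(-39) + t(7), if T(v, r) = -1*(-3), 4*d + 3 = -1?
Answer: 663 + √14 ≈ 666.74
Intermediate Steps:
d = -1 (d = -¾ + (¼)*(-1) = -¾ - ¼ = -1)
T(v, r) = 3
x(E) = -8 - 3*E
t(n) = √2*√n (t(n) = √(2*n) = √2*√n)
x(T(d, -5))*(-39) + t(7) = (-8 - 3*3)*(-39) + √2*√7 = (-8 - 9)*(-39) + √14 = -17*(-39) + √14 = 663 + √14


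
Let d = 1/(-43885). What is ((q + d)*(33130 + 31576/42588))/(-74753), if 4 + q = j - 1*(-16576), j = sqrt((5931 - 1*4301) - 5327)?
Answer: -256536659825765876/34927860457035 - 352743004*I*sqrt(3697)/795895191 ≈ -7344.8 - 26.948*I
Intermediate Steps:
d = -1/43885 ≈ -2.2787e-5
j = I*sqrt(3697) (j = sqrt((5931 - 4301) - 5327) = sqrt(1630 - 5327) = sqrt(-3697) = I*sqrt(3697) ≈ 60.803*I)
q = 16572 + I*sqrt(3697) (q = -4 + (I*sqrt(3697) - 1*(-16576)) = -4 + (I*sqrt(3697) + 16576) = -4 + (16576 + I*sqrt(3697)) = 16572 + I*sqrt(3697) ≈ 16572.0 + 60.803*I)
((q + d)*(33130 + 31576/42588))/(-74753) = (((16572 + I*sqrt(3697)) - 1/43885)*(33130 + 31576/42588))/(-74753) = ((727262219/43885 + I*sqrt(3697))*(33130 + 31576*(1/42588)))*(-1/74753) = ((727262219/43885 + I*sqrt(3697))*(33130 + 7894/10647))*(-1/74753) = ((727262219/43885 + I*sqrt(3697))*(352743004/10647))*(-1/74753) = (256536659825765876/467243595 + 352743004*I*sqrt(3697)/10647)*(-1/74753) = -256536659825765876/34927860457035 - 352743004*I*sqrt(3697)/795895191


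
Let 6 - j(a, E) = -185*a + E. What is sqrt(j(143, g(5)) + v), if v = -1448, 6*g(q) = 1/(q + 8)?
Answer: sqrt(152179014)/78 ≈ 158.16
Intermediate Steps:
g(q) = 1/(6*(8 + q)) (g(q) = 1/(6*(q + 8)) = 1/(6*(8 + q)))
j(a, E) = 6 - E + 185*a (j(a, E) = 6 - (-185*a + E) = 6 - (E - 185*a) = 6 + (-E + 185*a) = 6 - E + 185*a)
sqrt(j(143, g(5)) + v) = sqrt((6 - 1/(6*(8 + 5)) + 185*143) - 1448) = sqrt((6 - 1/(6*13) + 26455) - 1448) = sqrt((6 - 1*1/78 + 26455) - 1448) = sqrt((6 - 1/78 + 26455) - 1448) = sqrt(2063957/78 - 1448) = sqrt(1951013/78) = sqrt(152179014)/78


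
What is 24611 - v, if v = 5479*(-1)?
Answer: 30090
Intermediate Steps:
v = -5479
24611 - v = 24611 - 1*(-5479) = 24611 + 5479 = 30090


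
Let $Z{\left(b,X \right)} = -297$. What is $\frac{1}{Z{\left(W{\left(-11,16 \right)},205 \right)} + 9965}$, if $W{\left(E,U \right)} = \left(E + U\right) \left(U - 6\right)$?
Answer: $\frac{1}{9668} \approx 0.00010343$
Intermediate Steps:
$W{\left(E,U \right)} = \left(-6 + U\right) \left(E + U\right)$ ($W{\left(E,U \right)} = \left(E + U\right) \left(-6 + U\right) = \left(-6 + U\right) \left(E + U\right)$)
$\frac{1}{Z{\left(W{\left(-11,16 \right)},205 \right)} + 9965} = \frac{1}{-297 + 9965} = \frac{1}{9668}$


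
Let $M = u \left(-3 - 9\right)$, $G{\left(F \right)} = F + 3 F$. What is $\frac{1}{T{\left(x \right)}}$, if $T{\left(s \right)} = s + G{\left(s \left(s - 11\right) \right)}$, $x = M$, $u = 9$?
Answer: $\frac{1}{51300} \approx 1.9493 \cdot 10^{-5}$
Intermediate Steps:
$G{\left(F \right)} = 4 F$
$M = -108$ ($M = 9 \left(-3 - 9\right) = 9 \left(-12\right) = -108$)
$x = -108$
$T{\left(s \right)} = s + 4 s \left(-11 + s\right)$ ($T{\left(s \right)} = s + 4 s \left(s - 11\right) = s + 4 s \left(-11 + s\right)$)
$\frac{1}{T{\left(x \right)}} = \frac{1}{\left(-108\right) \left(-43 + 4 \left(-108\right)\right)} = \frac{1}{\left(-108\right) \left(-43 - 432\right)} = \frac{1}{\left(-108\right) \left(-475\right)} = \frac{1}{51300}$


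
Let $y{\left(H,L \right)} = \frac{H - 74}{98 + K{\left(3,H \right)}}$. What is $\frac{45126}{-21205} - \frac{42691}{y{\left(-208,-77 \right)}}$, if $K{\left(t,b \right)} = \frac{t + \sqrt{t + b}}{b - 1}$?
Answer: $\frac{1685110388687}{113616390} - \frac{3881 i \sqrt{205}}{5358} \approx 14832.0 - 10.371 i$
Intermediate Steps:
$K{\left(t,b \right)} = \frac{t + \sqrt{b + t}}{-1 + b}$
$y{\left(H,L \right)} = \frac{-74 + H}{98 + \frac{3 + \sqrt{3 + H}}{-1 + H}}$ ($y{\left(H,L \right)} = \frac{H - 74}{98 + \frac{3 + \sqrt{H + 3}}{-1 + H}} = \frac{-74 + H}{98 + \frac{3 + \sqrt{3 + H}}{-1 + H}}$)
$\frac{45126}{-21205} - \frac{42691}{y{\left(-208,-77 \right)}} = \frac{45126}{-21205} - \frac{42691}{\frac{1}{-95 + \sqrt{3 - 208} + 98 \left(-208\right)} \left(-1 - 208\right) \left(-74 - 208\right)} = 45126 \left(- \frac{1}{21205}\right) - \frac{42691}{\frac{1}{-95 + \sqrt{-205} - 20384} \left(-209\right) \left(-282\right)} = - \frac{45126}{21205} - \frac{42691}{\frac{1}{-95 + i \sqrt{205} - 20384} \left(-209\right) \left(-282\right)} = - \frac{45126}{21205} - \frac{42691}{\frac{1}{-20479 + i \sqrt{205}} \left(-209\right) \left(-282\right)} = - \frac{45126}{21205} - \frac{42691}{58938 \frac{1}{-20479 + i \sqrt{205}}} = - \frac{45126}{21205} - 42691 \left(- \frac{20479}{58938} + \frac{i \sqrt{205}}{58938}\right) = - \frac{45126}{21205} + \left(\frac{79478999}{5358} - \frac{3881 i \sqrt{205}}{5358}\right) = \frac{1685110388687}{113616390} - \frac{3881 i \sqrt{205}}{5358}$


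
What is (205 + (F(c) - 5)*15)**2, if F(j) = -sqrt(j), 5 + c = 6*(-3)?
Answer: 11725 - 3900*I*sqrt(23) ≈ 11725.0 - 18704.0*I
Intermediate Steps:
c = -23 (c = -5 + 6*(-3) = -5 - 18 = -23)
(205 + (F(c) - 5)*15)**2 = (205 + (-sqrt(-23) - 5)*15)**2 = (205 + (-I*sqrt(23) - 5)*15)**2 = (205 + (-5 - I*sqrt(23))*15)**2 = (205 + (-75 - 15*I*sqrt(23)))**2 = (130 - 15*I*sqrt(23))**2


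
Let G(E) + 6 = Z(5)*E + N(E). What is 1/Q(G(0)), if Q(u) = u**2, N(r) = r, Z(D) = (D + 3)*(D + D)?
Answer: 1/36 ≈ 0.027778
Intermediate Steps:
Z(D) = 2*D*(3 + D) (Z(D) = (3 + D)*(2*D) = 2*D*(3 + D))
G(E) = -6 + 81*E (G(E) = -6 + ((2*5*(3 + 5))*E + E) = -6 + ((2*5*8)*E + E) = -6 + (80*E + E) = -6 + 81*E)
1/Q(G(0)) = 1/((-6 + 81*0)**2) = 1/((-6 + 0)**2) = 1/((-6)**2) = 1/36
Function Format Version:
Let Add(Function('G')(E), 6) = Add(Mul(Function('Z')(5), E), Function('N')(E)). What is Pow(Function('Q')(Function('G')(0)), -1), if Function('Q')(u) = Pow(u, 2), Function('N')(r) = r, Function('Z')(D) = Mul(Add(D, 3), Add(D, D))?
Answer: Rational(1, 36) ≈ 0.027778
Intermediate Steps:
Function('Z')(D) = Mul(2, D, Add(3, D)) (Function('Z')(D) = Mul(Add(3, D), Mul(2, D)) = Mul(2, D, Add(3, D)))
Function('G')(E) = Add(-6, Mul(81, E)) (Function('G')(E) = Add(-6, Add(Mul(Mul(2, 5, Add(3, 5)), E), E)) = Add(-6, Add(Mul(Mul(2, 5, 8), E), E)) = Add(-6, Add(Mul(80, E), E)) = Add(-6, Mul(81, E)))
Pow(Function('Q')(Function('G')(0)), -1) = Pow(Pow(Add(-6, Mul(81, 0)), 2), -1) = Pow(Pow(Add(-6, 0), 2), -1) = Pow(Pow(-6, 2), -1) = Pow(36, -1) = Rational(1, 36)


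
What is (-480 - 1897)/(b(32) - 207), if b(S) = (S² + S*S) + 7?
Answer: -2377/1848 ≈ -1.2863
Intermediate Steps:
b(S) = 7 + 2*S² (b(S) = (S² + S²) + 7 = 2*S² + 7 = 7 + 2*S²)
(-480 - 1897)/(b(32) - 207) = (-480 - 1897)/((7 + 2*32²) - 207) = -2377/((7 + 2*1024) - 207) = -2377/((7 + 2048) - 207) = -2377/(2055 - 207) = -2377/1848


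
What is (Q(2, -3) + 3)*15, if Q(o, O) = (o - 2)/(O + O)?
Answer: 45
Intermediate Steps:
Q(o, O) = (-2 + o)/(2*O) (Q(o, O) = (-2 + o)/((2*O)) = (-2 + o)*(1/(2*O)) = (-2 + o)/(2*O))
(Q(2, -3) + 3)*15 = ((1/2)*(-2 + 2)/(-3) + 3)*15 = ((1/2)*(-1/3)*0 + 3)*15 = (0 + 3)*15 = 3*15 = 45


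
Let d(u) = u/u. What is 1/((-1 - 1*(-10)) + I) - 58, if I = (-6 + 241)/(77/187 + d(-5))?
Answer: -244214/4211 ≈ -57.994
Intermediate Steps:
d(u) = 1
I = 3995/24 (I = (-6 + 241)/(77/187 + 1) = 235/(77*(1/187) + 1) = 235/(7/17 + 1) = 235/(24/17) = 235*(17/24) = 3995/24 ≈ 166.46)
1/((-1 - 1*(-10)) + I) - 58 = 1/((-1 - 1*(-10)) + 3995/24) - 58 = 1/((-1 + 10) + 3995/24) - 58 = 1/(9 + 3995/24) - 58 = 1/(4211/24) - 58 = 24/4211 - 58 = -244214/4211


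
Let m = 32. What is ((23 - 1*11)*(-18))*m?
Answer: -6912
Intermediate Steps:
((23 - 1*11)*(-18))*m = ((23 - 1*11)*(-18))*32 = ((23 - 11)*(-18))*32 = (12*(-18))*32 = -216*32 = -6912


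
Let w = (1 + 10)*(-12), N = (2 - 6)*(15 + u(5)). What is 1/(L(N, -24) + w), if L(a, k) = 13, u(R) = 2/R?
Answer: -1/119 ≈ -0.0084034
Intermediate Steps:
N = -308/5 (N = (2 - 6)*(15 + 2/5) = -4*(15 + 2*(⅕)) = -4*(15 + ⅖) = -4*77/5 = -308/5 ≈ -61.600)
w = -132 (w = 11*(-12) = -132)
1/(L(N, -24) + w) = 1/(13 - 132) = 1/(-119) = -1/119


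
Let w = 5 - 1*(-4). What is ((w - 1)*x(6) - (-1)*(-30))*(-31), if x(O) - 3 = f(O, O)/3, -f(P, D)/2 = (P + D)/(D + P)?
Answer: 1054/3 ≈ 351.33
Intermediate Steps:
f(P, D) = -2 (f(P, D) = -2*(P + D)/(D + P) = -2*(D + P)/(D + P) = -2*1 = -2)
w = 9 (w = 5 + 4 = 9)
x(O) = 7/3 (x(O) = 3 - 2/3 = 3 - 2*⅓ = 3 - ⅔ = 7/3)
((w - 1)*x(6) - (-1)*(-30))*(-31) = ((9 - 1)*(7/3) - (-1)*(-30))*(-31) = (8*(7/3) - 1*30)*(-31) = (56/3 - 30)*(-31) = -34/3*(-31) = 1054/3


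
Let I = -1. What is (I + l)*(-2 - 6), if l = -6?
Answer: 56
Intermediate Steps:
(I + l)*(-2 - 6) = (-1 - 6)*(-2 - 6) = -7*(-8) = 56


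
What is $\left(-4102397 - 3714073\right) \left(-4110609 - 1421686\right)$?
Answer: $43243017898650$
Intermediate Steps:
$\left(-4102397 - 3714073\right) \left(-4110609 - 1421686\right) = \left(-7816470\right) \left(-5532295\right) = 43243017898650$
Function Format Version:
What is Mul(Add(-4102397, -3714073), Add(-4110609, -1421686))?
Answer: 43243017898650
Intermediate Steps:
Mul(Add(-4102397, -3714073), Add(-4110609, -1421686)) = Mul(-7816470, -5532295) = 43243017898650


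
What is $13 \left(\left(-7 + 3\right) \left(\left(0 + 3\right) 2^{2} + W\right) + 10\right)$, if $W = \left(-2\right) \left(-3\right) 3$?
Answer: $-1430$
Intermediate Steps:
$W = 18$ ($W = 6 \cdot 3 = 18$)
$13 \left(\left(-7 + 3\right) \left(\left(0 + 3\right) 2^{2} + W\right) + 10\right) = 13 \left(\left(-7 + 3\right) \left(\left(0 + 3\right) 2^{2} + 18\right) + 10\right) = 13 \left(- 4 \left(3 \cdot 4 + 18\right) + 10\right) = 13 \left(- 4 \left(12 + 18\right) + 10\right) = 13 \left(\left(-4\right) 30 + 10\right) = 13 \left(-120 + 10\right) = 13 \left(-110\right) = -1430$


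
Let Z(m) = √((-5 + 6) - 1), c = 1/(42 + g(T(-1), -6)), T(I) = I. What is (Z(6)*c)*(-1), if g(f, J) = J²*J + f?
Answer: 0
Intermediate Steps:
g(f, J) = f + J³ (g(f, J) = J³ + f = f + J³)
c = -1/175 (c = 1/(42 + (-1 + (-6)³)) = 1/(42 + (-1 - 216)) = 1/(42 - 217) = 1/(-175) = -1/175 ≈ -0.0057143)
Z(m) = 0 (Z(m) = √(1 - 1) = √0 = 0)
(Z(6)*c)*(-1) = (0*(-1/175))*(-1) = 0*(-1) = 0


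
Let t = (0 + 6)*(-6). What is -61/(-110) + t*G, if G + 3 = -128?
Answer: 518821/110 ≈ 4716.6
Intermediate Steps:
G = -131 (G = -3 - 128 = -131)
t = -36 (t = 6*(-6) = -36)
-61/(-110) + t*G = -61/(-110) - 36*(-131) = -61*(-1/110) + 4716 = 61/110 + 4716 = 518821/110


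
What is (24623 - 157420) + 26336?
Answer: -106461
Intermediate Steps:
(24623 - 157420) + 26336 = -132797 + 26336 = -106461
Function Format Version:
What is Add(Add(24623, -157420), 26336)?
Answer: -106461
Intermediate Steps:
Add(Add(24623, -157420), 26336) = Add(-132797, 26336) = -106461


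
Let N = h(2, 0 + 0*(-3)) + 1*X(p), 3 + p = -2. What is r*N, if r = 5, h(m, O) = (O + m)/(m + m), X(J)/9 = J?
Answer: -445/2 ≈ -222.50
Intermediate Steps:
p = -5 (p = -3 - 2 = -5)
X(J) = 9*J
h(m, O) = (O + m)/(2*m) (h(m, O) = (O + m)/((2*m)) = (O + m)*(1/(2*m)) = (O + m)/(2*m))
N = -89/2 (N = (1/2)*((0 + 0*(-3)) + 2)/2 + 1*(9*(-5)) = (1/2)*(1/2)*((0 + 0) + 2) + 1*(-45) = (1/2)*(1/2)*(0 + 2) - 45 = (1/2)*(1/2)*2 - 45 = 1/2 - 45 = -89/2 ≈ -44.500)
r*N = 5*(-89/2) = -445/2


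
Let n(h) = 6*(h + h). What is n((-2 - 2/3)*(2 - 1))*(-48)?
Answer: 1536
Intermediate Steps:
n(h) = 12*h (n(h) = 6*(2*h) = 12*h)
n((-2 - 2/3)*(2 - 1))*(-48) = (12*((-2 - 2/3)*(2 - 1)))*(-48) = (12*((-2 - 2*⅓)*1))*(-48) = (12*((-2 - ⅔)*1))*(-48) = (12*(-8/3*1))*(-48) = (12*(-8/3))*(-48) = -32*(-48) = 1536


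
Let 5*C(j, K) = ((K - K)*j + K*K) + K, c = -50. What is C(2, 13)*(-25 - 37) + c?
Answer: -11534/5 ≈ -2306.8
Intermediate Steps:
C(j, K) = K/5 + K²/5 (C(j, K) = (((K - K)*j + K*K) + K)/5 = ((0*j + K²) + K)/5 = ((0 + K²) + K)/5 = (K² + K)/5 = (K + K²)/5 = K/5 + K²/5)
C(2, 13)*(-25 - 37) + c = ((⅕)*13*(1 + 13))*(-25 - 37) - 50 = ((⅕)*13*14)*(-62) - 50 = (182/5)*(-62) - 50 = -11284/5 - 50 = -11534/5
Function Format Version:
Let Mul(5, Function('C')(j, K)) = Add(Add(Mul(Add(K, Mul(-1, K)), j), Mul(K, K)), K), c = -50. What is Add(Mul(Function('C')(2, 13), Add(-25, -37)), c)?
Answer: Rational(-11534, 5) ≈ -2306.8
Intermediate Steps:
Function('C')(j, K) = Add(Mul(Rational(1, 5), K), Mul(Rational(1, 5), Pow(K, 2))) (Function('C')(j, K) = Mul(Rational(1, 5), Add(Add(Mul(Add(K, Mul(-1, K)), j), Mul(K, K)), K)) = Mul(Rational(1, 5), Add(Add(Mul(0, j), Pow(K, 2)), K)) = Mul(Rational(1, 5), Add(Add(0, Pow(K, 2)), K)) = Mul(Rational(1, 5), Add(Pow(K, 2), K)) = Mul(Rational(1, 5), Add(K, Pow(K, 2))) = Add(Mul(Rational(1, 5), K), Mul(Rational(1, 5), Pow(K, 2))))
Add(Mul(Function('C')(2, 13), Add(-25, -37)), c) = Add(Mul(Mul(Rational(1, 5), 13, Add(1, 13)), Add(-25, -37)), -50) = Add(Mul(Mul(Rational(1, 5), 13, 14), -62), -50) = Add(Mul(Rational(182, 5), -62), -50) = Add(Rational(-11284, 5), -50) = Rational(-11534, 5)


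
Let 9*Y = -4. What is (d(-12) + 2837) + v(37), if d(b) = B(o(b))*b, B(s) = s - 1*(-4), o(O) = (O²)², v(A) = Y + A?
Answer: -2214058/9 ≈ -2.4601e+5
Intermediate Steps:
Y = -4/9 (Y = (⅑)*(-4) = -4/9 ≈ -0.44444)
v(A) = -4/9 + A
o(O) = O⁴
B(s) = 4 + s (B(s) = s + 4 = 4 + s)
d(b) = b*(4 + b⁴) (d(b) = (4 + b⁴)*b = b*(4 + b⁴))
(d(-12) + 2837) + v(37) = (-12*(4 + (-12)⁴) + 2837) + (-4/9 + 37) = (-12*(4 + 20736) + 2837) + 329/9 = (-12*20740 + 2837) + 329/9 = (-248880 + 2837) + 329/9 = -246043 + 329/9 = -2214058/9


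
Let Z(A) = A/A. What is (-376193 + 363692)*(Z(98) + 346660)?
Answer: -4333609161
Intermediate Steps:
Z(A) = 1
(-376193 + 363692)*(Z(98) + 346660) = (-376193 + 363692)*(1 + 346660) = -12501*346661 = -4333609161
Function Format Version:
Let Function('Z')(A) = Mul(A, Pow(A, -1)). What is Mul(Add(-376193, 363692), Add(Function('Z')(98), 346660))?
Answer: -4333609161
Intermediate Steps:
Function('Z')(A) = 1
Mul(Add(-376193, 363692), Add(Function('Z')(98), 346660)) = Mul(Add(-376193, 363692), Add(1, 346660)) = Mul(-12501, 346661) = -4333609161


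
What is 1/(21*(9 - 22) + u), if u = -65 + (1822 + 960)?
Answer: 1/2444 ≈ 0.00040917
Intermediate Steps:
u = 2717 (u = -65 + 2782 = 2717)
1/(21*(9 - 22) + u) = 1/(21*(9 - 22) + 2717) = 1/(21*(-13) + 2717) = 1/(-273 + 2717) = 1/2444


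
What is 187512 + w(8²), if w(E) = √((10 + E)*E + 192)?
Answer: 187512 + 8*√77 ≈ 1.8758e+5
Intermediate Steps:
w(E) = √(192 + E*(10 + E)) (w(E) = √(E*(10 + E) + 192) = √(192 + E*(10 + E)))
187512 + w(8²) = 187512 + √(192 + (8²)² + 10*8²) = 187512 + √(192 + 64² + 10*64) = 187512 + √(192 + 4096 + 640) = 187512 + √4928 = 187512 + 8*√77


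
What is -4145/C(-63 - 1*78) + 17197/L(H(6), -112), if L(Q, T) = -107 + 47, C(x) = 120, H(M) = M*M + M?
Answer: -38539/120 ≈ -321.16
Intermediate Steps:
H(M) = M + M² (H(M) = M² + M = M + M²)
L(Q, T) = -60
-4145/C(-63 - 1*78) + 17197/L(H(6), -112) = -4145/120 + 17197/(-60) = -4145*1/120 + 17197*(-1/60) = -829/24 - 17197/60 = -38539/120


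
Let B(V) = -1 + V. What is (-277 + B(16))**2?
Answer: 68644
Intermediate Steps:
(-277 + B(16))**2 = (-277 + (-1 + 16))**2 = (-277 + 15)**2 = (-262)**2 = 68644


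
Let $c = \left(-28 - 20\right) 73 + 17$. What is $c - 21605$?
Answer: $-25092$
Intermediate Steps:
$c = -3487$ ($c = \left(-48\right) 73 + 17 = -3504 + 17 = -3487$)
$c - 21605 = -3487 - 21605 = -25092$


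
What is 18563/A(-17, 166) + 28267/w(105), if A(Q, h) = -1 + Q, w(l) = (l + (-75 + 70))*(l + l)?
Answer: -64885699/63000 ≈ -1029.9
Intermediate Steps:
w(l) = 2*l*(-5 + l) (w(l) = (l - 5)*(2*l) = (-5 + l)*(2*l) = 2*l*(-5 + l))
18563/A(-17, 166) + 28267/w(105) = 18563/(-1 - 17) + 28267/((2*105*(-5 + 105))) = 18563/(-18) + 28267/((2*105*100)) = 18563*(-1/18) + 28267/21000 = -18563/18 + 28267*(1/21000) = -18563/18 + 28267/21000 = -64885699/63000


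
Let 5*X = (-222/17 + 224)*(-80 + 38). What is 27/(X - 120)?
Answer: -85/5956 ≈ -0.014271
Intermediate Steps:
X = -150612/85 (X = ((-222/17 + 224)*(-80 + 38))/5 = ((-222*1/17 + 224)*(-42))/5 = ((-222/17 + 224)*(-42))/5 = ((3586/17)*(-42))/5 = (⅕)*(-150612/17) = -150612/85 ≈ -1771.9)
27/(X - 120) = 27/(-150612/85 - 120) = 27/(-160812/85) = -85/160812*27 = -85/5956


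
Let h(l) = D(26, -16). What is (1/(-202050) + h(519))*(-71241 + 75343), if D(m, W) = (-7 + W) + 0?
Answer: -9531306701/101025 ≈ -94346.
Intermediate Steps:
D(m, W) = -7 + W
h(l) = -23 (h(l) = -7 - 16 = -23)
(1/(-202050) + h(519))*(-71241 + 75343) = (1/(-202050) - 23)*(-71241 + 75343) = (-1/202050 - 23)*4102 = -4647151/202050*4102 = -9531306701/101025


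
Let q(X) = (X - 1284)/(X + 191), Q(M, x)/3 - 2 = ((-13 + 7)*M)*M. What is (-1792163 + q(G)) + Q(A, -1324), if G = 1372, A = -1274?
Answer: -48464761487/1563 ≈ -3.1008e+7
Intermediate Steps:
Q(M, x) = 6 - 18*M² (Q(M, x) = 6 + 3*(((-13 + 7)*M)*M) = 6 + 3*((-6*M)*M) = 6 + 3*(-6*M²) = 6 - 18*M²)
q(X) = (-1284 + X)/(191 + X)
(-1792163 + q(G)) + Q(A, -1324) = (-1792163 + (-1284 + 1372)/(191 + 1372)) + (6 - 18*(-1274)²) = (-1792163 + 88/1563) + (6 - 18*1623076) = (-1792163 + (1/1563)*88) + (6 - 29215368) = (-1792163 + 88/1563) - 29215362 = -2801150681/1563 - 29215362 = -48464761487/1563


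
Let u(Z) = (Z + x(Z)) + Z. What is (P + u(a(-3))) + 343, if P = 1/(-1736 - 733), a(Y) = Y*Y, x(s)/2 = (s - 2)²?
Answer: 1133270/2469 ≈ 459.00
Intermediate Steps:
x(s) = 2*(-2 + s)² (x(s) = 2*(s - 2)² = 2*(-2 + s)²)
a(Y) = Y²
P = -1/2469 (P = 1/(-2469) = -1/2469 ≈ -0.00040502)
u(Z) = 2*Z + 2*(-2 + Z)² (u(Z) = (Z + 2*(-2 + Z)²) + Z = 2*Z + 2*(-2 + Z)²)
(P + u(a(-3))) + 343 = (-1/2469 + (2*(-3)² + 2*(-2 + (-3)²)²)) + 343 = (-1/2469 + (2*9 + 2*(-2 + 9)²)) + 343 = (-1/2469 + (18 + 2*7²)) + 343 = (-1/2469 + (18 + 2*49)) + 343 = (-1/2469 + (18 + 98)) + 343 = (-1/2469 + 116) + 343 = 286403/2469 + 343 = 1133270/2469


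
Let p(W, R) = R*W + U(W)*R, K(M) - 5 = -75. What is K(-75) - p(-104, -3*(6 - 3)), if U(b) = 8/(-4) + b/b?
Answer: -1015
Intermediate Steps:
K(M) = -70 (K(M) = 5 - 75 = -70)
U(b) = -1 (U(b) = 8*(-1/4) + 1 = -2 + 1 = -1)
p(W, R) = -R + R*W (p(W, R) = R*W - R = -R + R*W)
K(-75) - p(-104, -3*(6 - 3)) = -70 - (-3*(6 - 3))*(-1 - 104) = -70 - (-3*3)*(-105) = -70 - (-9)*(-105) = -70 - 1*945 = -70 - 945 = -1015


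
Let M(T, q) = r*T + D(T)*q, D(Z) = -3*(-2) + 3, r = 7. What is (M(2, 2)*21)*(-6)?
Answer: -4032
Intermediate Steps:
D(Z) = 9 (D(Z) = 6 + 3 = 9)
M(T, q) = 7*T + 9*q
(M(2, 2)*21)*(-6) = ((7*2 + 9*2)*21)*(-6) = ((14 + 18)*21)*(-6) = (32*21)*(-6) = 672*(-6) = -4032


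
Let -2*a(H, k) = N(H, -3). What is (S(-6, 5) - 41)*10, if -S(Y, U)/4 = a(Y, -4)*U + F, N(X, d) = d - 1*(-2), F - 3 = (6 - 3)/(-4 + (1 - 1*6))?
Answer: -1850/3 ≈ -616.67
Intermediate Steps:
F = 8/3 (F = 3 + (6 - 3)/(-4 + (1 - 1*6)) = 3 + 3/(-4 + (1 - 6)) = 3 + 3/(-4 - 5) = 3 + 3/(-9) = 3 + 3*(-⅑) = 3 - ⅓ = 8/3 ≈ 2.6667)
N(X, d) = 2 + d (N(X, d) = d + 2 = 2 + d)
a(H, k) = ½ (a(H, k) = -(2 - 3)/2 = -½*(-1) = ½)
S(Y, U) = -32/3 - 2*U (S(Y, U) = -4*(U/2 + 8/3) = -4*(8/3 + U/2) = -32/3 - 2*U)
(S(-6, 5) - 41)*10 = ((-32/3 - 2*5) - 41)*10 = ((-32/3 - 10) - 41)*10 = (-62/3 - 41)*10 = -185/3*10 = -1850/3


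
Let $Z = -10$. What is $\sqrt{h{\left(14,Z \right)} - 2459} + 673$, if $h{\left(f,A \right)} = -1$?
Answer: $673 + 2 i \sqrt{615} \approx 673.0 + 49.598 i$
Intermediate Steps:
$\sqrt{h{\left(14,Z \right)} - 2459} + 673 = \sqrt{-1 - 2459} + 673 = \sqrt{-2460} + 673 = 2 i \sqrt{615} + 673 = 673 + 2 i \sqrt{615}$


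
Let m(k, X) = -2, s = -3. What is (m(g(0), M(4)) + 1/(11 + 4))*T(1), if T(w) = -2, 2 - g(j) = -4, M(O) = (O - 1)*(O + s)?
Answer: 58/15 ≈ 3.8667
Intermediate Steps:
M(O) = (-1 + O)*(-3 + O) (M(O) = (O - 1)*(O - 3) = (-1 + O)*(-3 + O))
g(j) = 6 (g(j) = 2 - 1*(-4) = 2 + 4 = 6)
(m(g(0), M(4)) + 1/(11 + 4))*T(1) = (-2 + 1/(11 + 4))*(-2) = (-2 + 1/15)*(-2) = -29/15*(-2) = 58/15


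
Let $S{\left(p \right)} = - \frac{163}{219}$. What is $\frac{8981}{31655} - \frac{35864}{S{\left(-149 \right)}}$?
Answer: $\frac{248626671383}{5159765} \approx 48186.0$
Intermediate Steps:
$S{\left(p \right)} = - \frac{163}{219}$ ($S{\left(p \right)} = \left(-163\right) \frac{1}{219} = - \frac{163}{219}$)
$\frac{8981}{31655} - \frac{35864}{S{\left(-149 \right)}} = \frac{8981}{31655} - \frac{35864}{- \frac{163}{219}} = 8981 \cdot \frac{1}{31655} - - \frac{7854216}{163} = \frac{8981}{31655} + \frac{7854216}{163} = \frac{248626671383}{5159765}$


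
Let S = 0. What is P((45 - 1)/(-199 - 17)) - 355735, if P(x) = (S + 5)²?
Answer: -355710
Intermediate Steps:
P(x) = 25 (P(x) = (0 + 5)² = 5² = 25)
P((45 - 1)/(-199 - 17)) - 355735 = 25 - 355735 = -355710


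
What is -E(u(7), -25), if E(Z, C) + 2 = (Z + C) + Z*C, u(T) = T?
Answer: 195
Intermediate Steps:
E(Z, C) = -2 + C + Z + C*Z (E(Z, C) = -2 + ((Z + C) + Z*C) = -2 + ((C + Z) + C*Z) = -2 + (C + Z + C*Z) = -2 + C + Z + C*Z)
-E(u(7), -25) = -(-2 - 25 + 7 - 25*7) = -(-2 - 25 + 7 - 175) = -1*(-195) = 195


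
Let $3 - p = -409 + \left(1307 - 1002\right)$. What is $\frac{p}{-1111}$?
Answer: $- \frac{107}{1111} \approx -0.09631$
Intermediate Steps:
$p = 107$ ($p = 3 - \left(-409 + \left(1307 - 1002\right)\right) = 3 - \left(-409 + 305\right) = 3 - -104 = 3 + 104 = 107$)
$\frac{p}{-1111} = \frac{107}{-1111} = 107 \left(- \frac{1}{1111}\right) = - \frac{107}{1111}$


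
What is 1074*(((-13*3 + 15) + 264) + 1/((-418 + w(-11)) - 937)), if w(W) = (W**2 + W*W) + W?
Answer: 144860583/562 ≈ 2.5776e+5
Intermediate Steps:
w(W) = W + 2*W**2 (w(W) = (W**2 + W**2) + W = 2*W**2 + W = W + 2*W**2)
1074*(((-13*3 + 15) + 264) + 1/((-418 + w(-11)) - 937)) = 1074*(((-13*3 + 15) + 264) + 1/((-418 - 11*(1 + 2*(-11))) - 937)) = 1074*(((-39 + 15) + 264) + 1/((-418 - 11*(1 - 22)) - 937)) = 1074*((-24 + 264) + 1/((-418 - 11*(-21)) - 937)) = 1074*(240 + 1/((-418 + 231) - 937)) = 1074*(240 + 1/(-187 - 937)) = 1074*(240 + 1/(-1124)) = 1074*(240 - 1/1124) = 1074*(269759/1124) = 144860583/562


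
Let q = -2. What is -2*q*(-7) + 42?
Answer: 14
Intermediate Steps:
-2*q*(-7) + 42 = -2*(-2)*(-7) + 42 = 4*(-7) + 42 = -28 + 42 = 14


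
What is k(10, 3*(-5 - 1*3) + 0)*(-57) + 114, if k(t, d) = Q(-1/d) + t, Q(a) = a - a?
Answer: -456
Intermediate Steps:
Q(a) = 0
k(t, d) = t (k(t, d) = 0 + t = t)
k(10, 3*(-5 - 1*3) + 0)*(-57) + 114 = 10*(-57) + 114 = -570 + 114 = -456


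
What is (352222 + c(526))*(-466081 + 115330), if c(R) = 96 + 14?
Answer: -123580801332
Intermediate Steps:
c(R) = 110
(352222 + c(526))*(-466081 + 115330) = (352222 + 110)*(-466081 + 115330) = 352332*(-350751) = -123580801332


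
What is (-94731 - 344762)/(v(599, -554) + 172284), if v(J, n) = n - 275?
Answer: -439493/171455 ≈ -2.5633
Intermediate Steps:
v(J, n) = -275 + n
(-94731 - 344762)/(v(599, -554) + 172284) = (-94731 - 344762)/((-275 - 554) + 172284) = -439493/(-829 + 172284) = -439493/171455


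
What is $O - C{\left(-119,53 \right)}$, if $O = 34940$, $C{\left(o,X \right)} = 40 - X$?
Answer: $34953$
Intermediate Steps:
$O - C{\left(-119,53 \right)} = 34940 - \left(40 - 53\right) = 34940 - -13 = 34940 + 13 = 34953$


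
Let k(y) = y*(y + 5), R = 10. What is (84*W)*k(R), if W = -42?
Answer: -529200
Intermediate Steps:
k(y) = y*(5 + y)
(84*W)*k(R) = (84*(-42))*(10*(5 + 10)) = -35280*15 = -3528*150 = -529200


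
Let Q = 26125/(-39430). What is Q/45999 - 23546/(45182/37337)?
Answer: -8392244464715531/431307507546 ≈ -19458.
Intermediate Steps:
Q = -5225/7886 (Q = 26125*(-1/39430) = -5225/7886 ≈ -0.66257)
Q/45999 - 23546/(45182/37337) = -5225/7886/45999 - 23546/(45182/37337) = -5225/7886*1/45999 - 23546/(45182*(1/37337)) = -275/19092006 - 23546/45182/37337 = -275/19092006 - 23546*37337/45182 = -275/19092006 - 439568501/22591 = -8392244464715531/431307507546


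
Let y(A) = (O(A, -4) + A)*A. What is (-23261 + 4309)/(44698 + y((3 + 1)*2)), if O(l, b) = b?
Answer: -9476/22365 ≈ -0.42370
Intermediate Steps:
y(A) = A*(-4 + A) (y(A) = (-4 + A)*A = A*(-4 + A))
(-23261 + 4309)/(44698 + y((3 + 1)*2)) = (-23261 + 4309)/(44698 + ((3 + 1)*2)*(-4 + (3 + 1)*2)) = -18952/(44698 + (4*2)*(-4 + 4*2)) = -18952/(44698 + 8*(-4 + 8)) = -18952/(44698 + 8*4) = -18952/(44698 + 32) = -18952/44730 = -18952*1/44730 = -9476/22365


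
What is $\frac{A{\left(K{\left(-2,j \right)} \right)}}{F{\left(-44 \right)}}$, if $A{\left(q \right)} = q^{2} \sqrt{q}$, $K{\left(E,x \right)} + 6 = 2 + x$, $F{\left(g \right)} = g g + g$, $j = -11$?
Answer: $\frac{225 i \sqrt{15}}{1892} \approx 0.46058 i$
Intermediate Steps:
$F{\left(g \right)} = g + g^{2}$ ($F{\left(g \right)} = g^{2} + g = g + g^{2}$)
$K{\left(E,x \right)} = -4 + x$ ($K{\left(E,x \right)} = -6 + \left(2 + x\right) = -4 + x$)
$A{\left(q \right)} = q^{\frac{5}{2}}$
$\frac{A{\left(K{\left(-2,j \right)} \right)}}{F{\left(-44 \right)}} = \frac{\left(-4 - 11\right)^{\frac{5}{2}}}{\left(-44\right) \left(1 - 44\right)} = \frac{\left(-15\right)^{\frac{5}{2}}}{\left(-44\right) \left(-43\right)} = \frac{225 i \sqrt{15}}{1892}$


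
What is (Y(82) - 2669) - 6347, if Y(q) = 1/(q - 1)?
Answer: -730295/81 ≈ -9016.0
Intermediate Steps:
Y(q) = 1/(-1 + q)
(Y(82) - 2669) - 6347 = (1/(-1 + 82) - 2669) - 6347 = (1/81 - 2669) - 6347 = -216188/81 - 6347 = -730295/81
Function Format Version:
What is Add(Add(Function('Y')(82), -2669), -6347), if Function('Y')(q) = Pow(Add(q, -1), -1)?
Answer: Rational(-730295, 81) ≈ -9016.0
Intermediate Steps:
Function('Y')(q) = Pow(Add(-1, q), -1)
Add(Add(Function('Y')(82), -2669), -6347) = Add(Add(Pow(Add(-1, 82), -1), -2669), -6347) = Add(Add(Pow(81, -1), -2669), -6347) = Add(Add(Rational(1, 81), -2669), -6347) = Add(Rational(-216188, 81), -6347) = Rational(-730295, 81)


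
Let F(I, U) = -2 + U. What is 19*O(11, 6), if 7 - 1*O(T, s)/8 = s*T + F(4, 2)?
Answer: -8968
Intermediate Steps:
O(T, s) = 56 - 8*T*s (O(T, s) = 56 - 8*(s*T + (-2 + 2)) = 56 - 8*(T*s + 0) = 56 - 8*T*s)
19*O(11, 6) = 19*(56 - 8*11*6) = 19*(56 - 528) = 19*(-472) = -8968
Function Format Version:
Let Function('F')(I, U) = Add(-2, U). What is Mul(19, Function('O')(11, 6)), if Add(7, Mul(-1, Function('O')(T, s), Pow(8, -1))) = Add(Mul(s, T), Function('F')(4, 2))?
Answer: -8968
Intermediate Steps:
Function('O')(T, s) = Add(56, Mul(-8, T, s)) (Function('O')(T, s) = Add(56, Mul(-8, Add(Mul(s, T), Add(-2, 2)))) = Add(56, Mul(-8, Add(Mul(T, s), 0))) = Add(56, Mul(-8, Mul(T, s))) = Add(56, Mul(-8, T, s)))
Mul(19, Function('O')(11, 6)) = Mul(19, Add(56, Mul(-8, 11, 6))) = Mul(19, Add(56, -528)) = Mul(19, -472) = -8968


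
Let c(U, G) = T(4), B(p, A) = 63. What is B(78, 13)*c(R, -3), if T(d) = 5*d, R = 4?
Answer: 1260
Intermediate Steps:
c(U, G) = 20 (c(U, G) = 5*4 = 20)
B(78, 13)*c(R, -3) = 63*20 = 1260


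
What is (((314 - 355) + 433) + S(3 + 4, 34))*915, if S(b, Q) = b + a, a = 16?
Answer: 379725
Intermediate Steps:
S(b, Q) = 16 + b (S(b, Q) = b + 16 = 16 + b)
(((314 - 355) + 433) + S(3 + 4, 34))*915 = (((314 - 355) + 433) + (16 + (3 + 4)))*915 = ((-41 + 433) + (16 + 7))*915 = (392 + 23)*915 = 415*915 = 379725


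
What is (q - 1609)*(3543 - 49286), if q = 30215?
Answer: -1308524258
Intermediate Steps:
(q - 1609)*(3543 - 49286) = (30215 - 1609)*(3543 - 49286) = 28606*(-45743) = -1308524258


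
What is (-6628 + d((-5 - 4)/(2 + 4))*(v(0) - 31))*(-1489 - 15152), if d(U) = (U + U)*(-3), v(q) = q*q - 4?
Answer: 115538463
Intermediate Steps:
v(q) = -4 + q² (v(q) = q² - 4 = -4 + q²)
d(U) = -6*U (d(U) = (2*U)*(-3) = -6*U)
(-6628 + d((-5 - 4)/(2 + 4))*(v(0) - 31))*(-1489 - 15152) = (-6628 + (-6*(-5 - 4)/(2 + 4))*((-4 + 0²) - 31))*(-1489 - 15152) = (-6628 + (-(-54)/6)*((-4 + 0) - 31))*(-16641) = (-6628 + (-(-54)/6)*(-4 - 31))*(-16641) = (-6628 - 6*(-3/2)*(-35))*(-16641) = (-6628 + 9*(-35))*(-16641) = (-6628 - 315)*(-16641) = -6943*(-16641) = 115538463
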